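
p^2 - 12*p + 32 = (p - 8)*(p - 4)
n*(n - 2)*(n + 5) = n^3 + 3*n^2 - 10*n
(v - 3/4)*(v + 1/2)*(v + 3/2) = v^3 + 5*v^2/4 - 3*v/4 - 9/16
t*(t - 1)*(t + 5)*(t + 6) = t^4 + 10*t^3 + 19*t^2 - 30*t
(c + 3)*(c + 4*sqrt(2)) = c^2 + 3*c + 4*sqrt(2)*c + 12*sqrt(2)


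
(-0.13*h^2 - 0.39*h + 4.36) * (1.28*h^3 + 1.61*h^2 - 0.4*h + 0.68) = -0.1664*h^5 - 0.7085*h^4 + 5.0049*h^3 + 7.0872*h^2 - 2.0092*h + 2.9648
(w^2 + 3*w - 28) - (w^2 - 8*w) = 11*w - 28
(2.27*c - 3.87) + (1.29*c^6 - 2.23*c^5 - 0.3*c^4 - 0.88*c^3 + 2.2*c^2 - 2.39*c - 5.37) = 1.29*c^6 - 2.23*c^5 - 0.3*c^4 - 0.88*c^3 + 2.2*c^2 - 0.12*c - 9.24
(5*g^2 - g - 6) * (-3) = -15*g^2 + 3*g + 18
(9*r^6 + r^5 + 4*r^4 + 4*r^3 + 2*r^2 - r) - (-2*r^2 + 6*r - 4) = 9*r^6 + r^5 + 4*r^4 + 4*r^3 + 4*r^2 - 7*r + 4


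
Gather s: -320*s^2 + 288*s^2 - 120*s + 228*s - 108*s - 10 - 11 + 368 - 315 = 32 - 32*s^2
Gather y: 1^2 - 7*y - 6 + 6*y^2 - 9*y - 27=6*y^2 - 16*y - 32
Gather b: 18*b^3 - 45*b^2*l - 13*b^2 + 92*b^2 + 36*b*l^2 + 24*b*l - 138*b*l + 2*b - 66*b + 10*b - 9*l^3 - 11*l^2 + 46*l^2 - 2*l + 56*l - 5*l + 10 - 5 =18*b^3 + b^2*(79 - 45*l) + b*(36*l^2 - 114*l - 54) - 9*l^3 + 35*l^2 + 49*l + 5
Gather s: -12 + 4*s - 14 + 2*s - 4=6*s - 30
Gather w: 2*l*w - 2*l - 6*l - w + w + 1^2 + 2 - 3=2*l*w - 8*l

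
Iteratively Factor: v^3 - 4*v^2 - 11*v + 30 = (v - 5)*(v^2 + v - 6) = (v - 5)*(v - 2)*(v + 3)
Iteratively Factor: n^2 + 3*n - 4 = (n + 4)*(n - 1)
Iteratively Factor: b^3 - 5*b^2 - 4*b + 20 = (b - 2)*(b^2 - 3*b - 10) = (b - 2)*(b + 2)*(b - 5)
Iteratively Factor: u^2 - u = (u)*(u - 1)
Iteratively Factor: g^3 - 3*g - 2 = (g + 1)*(g^2 - g - 2) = (g + 1)^2*(g - 2)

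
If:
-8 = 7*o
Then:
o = -8/7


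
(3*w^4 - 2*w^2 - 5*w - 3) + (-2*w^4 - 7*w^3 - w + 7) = w^4 - 7*w^3 - 2*w^2 - 6*w + 4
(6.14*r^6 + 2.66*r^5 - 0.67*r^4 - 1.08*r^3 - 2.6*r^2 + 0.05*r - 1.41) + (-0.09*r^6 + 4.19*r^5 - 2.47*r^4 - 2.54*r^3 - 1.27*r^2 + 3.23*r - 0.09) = 6.05*r^6 + 6.85*r^5 - 3.14*r^4 - 3.62*r^3 - 3.87*r^2 + 3.28*r - 1.5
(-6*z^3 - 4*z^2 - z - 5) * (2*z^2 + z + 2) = -12*z^5 - 14*z^4 - 18*z^3 - 19*z^2 - 7*z - 10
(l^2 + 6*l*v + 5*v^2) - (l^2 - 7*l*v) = 13*l*v + 5*v^2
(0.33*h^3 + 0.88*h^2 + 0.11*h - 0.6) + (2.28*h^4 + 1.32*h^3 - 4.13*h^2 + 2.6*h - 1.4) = 2.28*h^4 + 1.65*h^3 - 3.25*h^2 + 2.71*h - 2.0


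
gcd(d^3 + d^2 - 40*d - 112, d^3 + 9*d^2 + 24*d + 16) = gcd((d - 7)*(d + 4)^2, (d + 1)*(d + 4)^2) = d^2 + 8*d + 16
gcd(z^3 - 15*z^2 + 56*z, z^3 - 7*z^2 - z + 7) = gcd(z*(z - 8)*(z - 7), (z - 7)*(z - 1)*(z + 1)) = z - 7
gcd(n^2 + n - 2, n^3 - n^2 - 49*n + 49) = n - 1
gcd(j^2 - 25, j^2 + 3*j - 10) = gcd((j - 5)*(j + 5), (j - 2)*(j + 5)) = j + 5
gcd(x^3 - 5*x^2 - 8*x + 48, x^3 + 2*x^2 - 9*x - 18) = x + 3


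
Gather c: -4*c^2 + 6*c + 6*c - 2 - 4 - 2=-4*c^2 + 12*c - 8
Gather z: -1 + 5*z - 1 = 5*z - 2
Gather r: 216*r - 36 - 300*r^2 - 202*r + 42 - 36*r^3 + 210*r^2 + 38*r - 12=-36*r^3 - 90*r^2 + 52*r - 6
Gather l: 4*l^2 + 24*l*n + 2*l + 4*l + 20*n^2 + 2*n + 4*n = 4*l^2 + l*(24*n + 6) + 20*n^2 + 6*n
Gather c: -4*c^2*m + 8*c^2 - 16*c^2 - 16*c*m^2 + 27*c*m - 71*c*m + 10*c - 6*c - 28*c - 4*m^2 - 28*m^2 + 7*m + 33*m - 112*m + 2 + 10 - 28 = c^2*(-4*m - 8) + c*(-16*m^2 - 44*m - 24) - 32*m^2 - 72*m - 16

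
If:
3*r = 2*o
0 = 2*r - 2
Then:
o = 3/2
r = 1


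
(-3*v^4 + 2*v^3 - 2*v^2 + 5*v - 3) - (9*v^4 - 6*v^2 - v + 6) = -12*v^4 + 2*v^3 + 4*v^2 + 6*v - 9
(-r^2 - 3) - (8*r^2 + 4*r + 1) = -9*r^2 - 4*r - 4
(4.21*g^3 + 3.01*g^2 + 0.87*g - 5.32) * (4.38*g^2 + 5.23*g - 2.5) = 18.4398*g^5 + 35.2021*g^4 + 9.0279*g^3 - 26.2765*g^2 - 29.9986*g + 13.3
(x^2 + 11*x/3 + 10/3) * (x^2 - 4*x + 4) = x^4 - x^3/3 - 22*x^2/3 + 4*x/3 + 40/3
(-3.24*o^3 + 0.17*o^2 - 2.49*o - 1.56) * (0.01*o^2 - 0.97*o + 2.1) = -0.0324*o^5 + 3.1445*o^4 - 6.9938*o^3 + 2.7567*o^2 - 3.7158*o - 3.276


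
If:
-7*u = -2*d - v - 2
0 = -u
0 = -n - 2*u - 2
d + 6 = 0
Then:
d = -6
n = -2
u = 0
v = 10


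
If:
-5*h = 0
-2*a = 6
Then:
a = -3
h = 0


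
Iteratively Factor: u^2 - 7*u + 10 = (u - 5)*(u - 2)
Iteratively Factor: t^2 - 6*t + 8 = (t - 4)*(t - 2)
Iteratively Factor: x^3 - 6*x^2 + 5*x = (x - 1)*(x^2 - 5*x) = (x - 5)*(x - 1)*(x)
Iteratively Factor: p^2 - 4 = (p + 2)*(p - 2)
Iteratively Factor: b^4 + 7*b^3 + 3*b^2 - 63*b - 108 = (b + 4)*(b^3 + 3*b^2 - 9*b - 27) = (b - 3)*(b + 4)*(b^2 + 6*b + 9) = (b - 3)*(b + 3)*(b + 4)*(b + 3)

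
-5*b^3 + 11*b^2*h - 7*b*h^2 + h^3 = (-5*b + h)*(-b + h)^2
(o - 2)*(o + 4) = o^2 + 2*o - 8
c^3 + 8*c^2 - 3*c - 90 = (c - 3)*(c + 5)*(c + 6)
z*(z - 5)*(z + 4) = z^3 - z^2 - 20*z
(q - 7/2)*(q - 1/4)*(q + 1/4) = q^3 - 7*q^2/2 - q/16 + 7/32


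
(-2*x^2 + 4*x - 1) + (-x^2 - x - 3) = -3*x^2 + 3*x - 4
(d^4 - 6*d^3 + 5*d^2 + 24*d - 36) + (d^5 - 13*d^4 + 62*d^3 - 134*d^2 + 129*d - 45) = d^5 - 12*d^4 + 56*d^3 - 129*d^2 + 153*d - 81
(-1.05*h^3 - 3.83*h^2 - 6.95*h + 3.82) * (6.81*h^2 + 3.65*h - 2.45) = -7.1505*h^5 - 29.9148*h^4 - 58.7365*h^3 + 10.0302*h^2 + 30.9705*h - 9.359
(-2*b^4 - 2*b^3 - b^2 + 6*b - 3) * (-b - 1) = 2*b^5 + 4*b^4 + 3*b^3 - 5*b^2 - 3*b + 3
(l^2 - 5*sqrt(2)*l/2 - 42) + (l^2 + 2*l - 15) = 2*l^2 - 5*sqrt(2)*l/2 + 2*l - 57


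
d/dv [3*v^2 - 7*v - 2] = 6*v - 7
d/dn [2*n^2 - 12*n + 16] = 4*n - 12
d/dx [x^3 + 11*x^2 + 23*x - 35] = 3*x^2 + 22*x + 23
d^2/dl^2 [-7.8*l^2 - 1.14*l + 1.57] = -15.6000000000000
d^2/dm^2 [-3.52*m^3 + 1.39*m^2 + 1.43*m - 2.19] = 2.78 - 21.12*m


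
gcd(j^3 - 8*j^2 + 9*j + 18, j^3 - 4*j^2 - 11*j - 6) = j^2 - 5*j - 6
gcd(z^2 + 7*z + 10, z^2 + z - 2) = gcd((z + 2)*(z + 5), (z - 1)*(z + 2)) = z + 2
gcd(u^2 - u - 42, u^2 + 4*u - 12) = u + 6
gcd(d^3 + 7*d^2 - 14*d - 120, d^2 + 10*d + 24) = d + 6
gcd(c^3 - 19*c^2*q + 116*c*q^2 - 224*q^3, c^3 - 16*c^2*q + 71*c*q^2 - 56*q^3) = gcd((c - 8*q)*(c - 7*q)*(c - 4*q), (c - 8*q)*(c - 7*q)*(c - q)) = c^2 - 15*c*q + 56*q^2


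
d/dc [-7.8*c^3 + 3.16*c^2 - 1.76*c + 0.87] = -23.4*c^2 + 6.32*c - 1.76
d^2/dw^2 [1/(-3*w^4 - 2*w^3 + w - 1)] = 2*(6*w*(3*w + 1)*(3*w^4 + 2*w^3 - w + 1) - (12*w^3 + 6*w^2 - 1)^2)/(3*w^4 + 2*w^3 - w + 1)^3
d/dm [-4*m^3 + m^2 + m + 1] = -12*m^2 + 2*m + 1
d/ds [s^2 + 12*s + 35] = 2*s + 12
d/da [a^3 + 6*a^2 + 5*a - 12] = 3*a^2 + 12*a + 5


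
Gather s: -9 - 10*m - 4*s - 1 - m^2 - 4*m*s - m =-m^2 - 11*m + s*(-4*m - 4) - 10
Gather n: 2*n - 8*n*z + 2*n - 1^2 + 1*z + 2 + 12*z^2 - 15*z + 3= n*(4 - 8*z) + 12*z^2 - 14*z + 4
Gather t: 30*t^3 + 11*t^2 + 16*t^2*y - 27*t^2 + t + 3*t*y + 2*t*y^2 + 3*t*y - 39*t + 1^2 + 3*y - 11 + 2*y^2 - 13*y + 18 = 30*t^3 + t^2*(16*y - 16) + t*(2*y^2 + 6*y - 38) + 2*y^2 - 10*y + 8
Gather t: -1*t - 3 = -t - 3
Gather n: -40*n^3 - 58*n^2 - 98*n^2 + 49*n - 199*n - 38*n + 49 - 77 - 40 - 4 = -40*n^3 - 156*n^2 - 188*n - 72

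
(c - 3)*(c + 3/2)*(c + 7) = c^3 + 11*c^2/2 - 15*c - 63/2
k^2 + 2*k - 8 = (k - 2)*(k + 4)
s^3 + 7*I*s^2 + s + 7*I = (s - I)*(s + I)*(s + 7*I)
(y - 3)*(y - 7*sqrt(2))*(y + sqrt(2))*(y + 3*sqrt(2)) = y^4 - 3*sqrt(2)*y^3 - 3*y^3 - 50*y^2 + 9*sqrt(2)*y^2 - 42*sqrt(2)*y + 150*y + 126*sqrt(2)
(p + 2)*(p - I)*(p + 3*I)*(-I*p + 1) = -I*p^4 + 3*p^3 - 2*I*p^3 + 6*p^2 - I*p^2 + 3*p - 2*I*p + 6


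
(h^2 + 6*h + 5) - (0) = h^2 + 6*h + 5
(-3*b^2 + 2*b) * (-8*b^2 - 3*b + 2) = 24*b^4 - 7*b^3 - 12*b^2 + 4*b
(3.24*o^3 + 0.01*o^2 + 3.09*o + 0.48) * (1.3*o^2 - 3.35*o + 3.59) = 4.212*o^5 - 10.841*o^4 + 15.6151*o^3 - 9.6916*o^2 + 9.4851*o + 1.7232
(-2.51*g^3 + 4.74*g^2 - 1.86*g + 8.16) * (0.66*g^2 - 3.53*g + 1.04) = -1.6566*g^5 + 11.9887*g^4 - 20.5702*g^3 + 16.881*g^2 - 30.7392*g + 8.4864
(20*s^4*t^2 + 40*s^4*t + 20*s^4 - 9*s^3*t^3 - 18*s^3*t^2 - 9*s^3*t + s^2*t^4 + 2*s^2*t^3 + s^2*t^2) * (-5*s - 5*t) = -100*s^5*t^2 - 200*s^5*t - 100*s^5 - 55*s^4*t^3 - 110*s^4*t^2 - 55*s^4*t + 40*s^3*t^4 + 80*s^3*t^3 + 40*s^3*t^2 - 5*s^2*t^5 - 10*s^2*t^4 - 5*s^2*t^3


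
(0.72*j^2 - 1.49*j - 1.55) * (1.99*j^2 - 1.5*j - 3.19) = 1.4328*j^4 - 4.0451*j^3 - 3.1463*j^2 + 7.0781*j + 4.9445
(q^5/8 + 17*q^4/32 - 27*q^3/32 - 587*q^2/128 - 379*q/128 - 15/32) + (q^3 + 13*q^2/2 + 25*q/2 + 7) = q^5/8 + 17*q^4/32 + 5*q^3/32 + 245*q^2/128 + 1221*q/128 + 209/32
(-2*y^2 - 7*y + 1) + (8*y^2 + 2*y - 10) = 6*y^2 - 5*y - 9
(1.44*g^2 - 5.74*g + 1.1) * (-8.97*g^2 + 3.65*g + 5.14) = -12.9168*g^4 + 56.7438*g^3 - 23.4164*g^2 - 25.4886*g + 5.654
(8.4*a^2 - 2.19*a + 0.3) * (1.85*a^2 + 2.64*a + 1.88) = 15.54*a^4 + 18.1245*a^3 + 10.5654*a^2 - 3.3252*a + 0.564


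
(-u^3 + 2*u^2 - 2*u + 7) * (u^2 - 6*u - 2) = -u^5 + 8*u^4 - 12*u^3 + 15*u^2 - 38*u - 14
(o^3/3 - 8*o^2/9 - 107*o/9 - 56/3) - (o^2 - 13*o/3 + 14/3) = o^3/3 - 17*o^2/9 - 68*o/9 - 70/3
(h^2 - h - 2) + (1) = h^2 - h - 1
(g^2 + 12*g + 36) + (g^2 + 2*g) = 2*g^2 + 14*g + 36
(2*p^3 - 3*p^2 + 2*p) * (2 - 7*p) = -14*p^4 + 25*p^3 - 20*p^2 + 4*p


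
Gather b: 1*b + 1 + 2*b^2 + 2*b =2*b^2 + 3*b + 1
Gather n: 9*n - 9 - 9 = 9*n - 18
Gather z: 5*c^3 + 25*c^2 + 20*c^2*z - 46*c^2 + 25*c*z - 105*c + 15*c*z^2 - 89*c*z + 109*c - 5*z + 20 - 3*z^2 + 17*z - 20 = 5*c^3 - 21*c^2 + 4*c + z^2*(15*c - 3) + z*(20*c^2 - 64*c + 12)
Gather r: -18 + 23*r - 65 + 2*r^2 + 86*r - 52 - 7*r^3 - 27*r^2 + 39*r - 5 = -7*r^3 - 25*r^2 + 148*r - 140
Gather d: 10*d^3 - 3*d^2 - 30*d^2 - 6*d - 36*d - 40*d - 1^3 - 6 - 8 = 10*d^3 - 33*d^2 - 82*d - 15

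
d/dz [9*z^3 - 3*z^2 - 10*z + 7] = 27*z^2 - 6*z - 10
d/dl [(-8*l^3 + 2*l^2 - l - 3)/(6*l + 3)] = (-32*l^3 - 20*l^2 + 4*l + 5)/(3*(4*l^2 + 4*l + 1))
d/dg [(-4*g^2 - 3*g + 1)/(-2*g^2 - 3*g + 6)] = (6*g^2 - 44*g - 15)/(4*g^4 + 12*g^3 - 15*g^2 - 36*g + 36)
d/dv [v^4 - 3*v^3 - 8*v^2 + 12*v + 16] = 4*v^3 - 9*v^2 - 16*v + 12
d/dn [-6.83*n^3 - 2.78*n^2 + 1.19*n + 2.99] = -20.49*n^2 - 5.56*n + 1.19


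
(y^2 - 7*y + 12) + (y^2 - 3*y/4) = 2*y^2 - 31*y/4 + 12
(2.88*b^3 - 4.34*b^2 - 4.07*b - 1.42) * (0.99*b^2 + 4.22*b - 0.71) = 2.8512*b^5 + 7.857*b^4 - 24.3889*b^3 - 15.4998*b^2 - 3.1027*b + 1.0082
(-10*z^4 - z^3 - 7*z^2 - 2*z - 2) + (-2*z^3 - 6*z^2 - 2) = -10*z^4 - 3*z^3 - 13*z^2 - 2*z - 4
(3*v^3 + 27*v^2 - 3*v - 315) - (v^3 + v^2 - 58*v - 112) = 2*v^3 + 26*v^2 + 55*v - 203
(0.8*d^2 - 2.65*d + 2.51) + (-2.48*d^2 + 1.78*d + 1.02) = -1.68*d^2 - 0.87*d + 3.53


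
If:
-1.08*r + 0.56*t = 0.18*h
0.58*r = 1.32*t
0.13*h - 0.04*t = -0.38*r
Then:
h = 0.00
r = 0.00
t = 0.00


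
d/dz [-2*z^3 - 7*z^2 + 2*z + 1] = -6*z^2 - 14*z + 2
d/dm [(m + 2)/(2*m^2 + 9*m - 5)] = (2*m^2 + 9*m - (m + 2)*(4*m + 9) - 5)/(2*m^2 + 9*m - 5)^2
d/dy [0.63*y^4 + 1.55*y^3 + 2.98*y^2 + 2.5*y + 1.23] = 2.52*y^3 + 4.65*y^2 + 5.96*y + 2.5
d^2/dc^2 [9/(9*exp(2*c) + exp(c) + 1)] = 9*(2*(18*exp(c) + 1)^2*exp(c) - (36*exp(c) + 1)*(9*exp(2*c) + exp(c) + 1))*exp(c)/(9*exp(2*c) + exp(c) + 1)^3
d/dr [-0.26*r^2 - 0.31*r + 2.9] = -0.52*r - 0.31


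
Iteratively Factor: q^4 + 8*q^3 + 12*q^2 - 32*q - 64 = (q + 4)*(q^3 + 4*q^2 - 4*q - 16) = (q + 2)*(q + 4)*(q^2 + 2*q - 8) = (q + 2)*(q + 4)^2*(q - 2)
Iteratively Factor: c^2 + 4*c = (c + 4)*(c)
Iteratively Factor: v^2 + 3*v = (v + 3)*(v)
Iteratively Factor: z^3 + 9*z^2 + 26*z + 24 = (z + 3)*(z^2 + 6*z + 8) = (z + 3)*(z + 4)*(z + 2)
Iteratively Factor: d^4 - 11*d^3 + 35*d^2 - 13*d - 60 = (d - 3)*(d^3 - 8*d^2 + 11*d + 20) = (d - 3)*(d + 1)*(d^2 - 9*d + 20) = (d - 4)*(d - 3)*(d + 1)*(d - 5)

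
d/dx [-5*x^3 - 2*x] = -15*x^2 - 2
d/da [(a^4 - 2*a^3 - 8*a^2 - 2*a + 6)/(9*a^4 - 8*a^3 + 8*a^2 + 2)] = 2*(5*a^6 + 80*a^5 - 13*a^4 - 120*a^3 + 74*a^2 - 64*a - 2)/(81*a^8 - 144*a^7 + 208*a^6 - 128*a^5 + 100*a^4 - 32*a^3 + 32*a^2 + 4)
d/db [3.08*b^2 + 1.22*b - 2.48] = 6.16*b + 1.22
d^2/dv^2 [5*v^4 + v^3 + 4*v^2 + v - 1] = 60*v^2 + 6*v + 8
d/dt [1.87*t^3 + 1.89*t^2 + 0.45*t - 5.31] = 5.61*t^2 + 3.78*t + 0.45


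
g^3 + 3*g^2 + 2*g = g*(g + 1)*(g + 2)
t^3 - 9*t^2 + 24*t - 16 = (t - 4)^2*(t - 1)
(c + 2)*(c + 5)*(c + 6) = c^3 + 13*c^2 + 52*c + 60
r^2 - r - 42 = (r - 7)*(r + 6)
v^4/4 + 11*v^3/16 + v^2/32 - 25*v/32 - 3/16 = (v/4 + 1/2)*(v - 1)*(v + 1/4)*(v + 3/2)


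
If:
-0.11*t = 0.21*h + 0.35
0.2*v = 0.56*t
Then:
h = -0.187074829931973*v - 1.66666666666667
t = 0.357142857142857*v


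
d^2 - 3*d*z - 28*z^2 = (d - 7*z)*(d + 4*z)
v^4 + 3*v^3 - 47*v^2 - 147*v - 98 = (v - 7)*(v + 1)*(v + 2)*(v + 7)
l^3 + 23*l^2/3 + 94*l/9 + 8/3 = (l + 1/3)*(l + 4/3)*(l + 6)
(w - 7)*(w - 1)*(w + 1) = w^3 - 7*w^2 - w + 7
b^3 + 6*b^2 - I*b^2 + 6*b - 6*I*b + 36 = (b + 6)*(b - 3*I)*(b + 2*I)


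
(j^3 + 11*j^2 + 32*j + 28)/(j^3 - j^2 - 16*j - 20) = (j + 7)/(j - 5)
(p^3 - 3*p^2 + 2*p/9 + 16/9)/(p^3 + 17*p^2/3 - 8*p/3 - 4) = (p - 8/3)/(p + 6)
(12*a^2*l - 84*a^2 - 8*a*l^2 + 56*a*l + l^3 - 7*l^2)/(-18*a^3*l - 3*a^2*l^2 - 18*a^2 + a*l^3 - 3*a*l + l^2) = (-2*a*l + 14*a + l^2 - 7*l)/(3*a^2*l + a*l^2 + 3*a + l)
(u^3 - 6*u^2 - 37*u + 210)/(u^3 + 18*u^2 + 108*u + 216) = (u^2 - 12*u + 35)/(u^2 + 12*u + 36)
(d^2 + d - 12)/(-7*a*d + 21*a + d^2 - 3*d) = (-d - 4)/(7*a - d)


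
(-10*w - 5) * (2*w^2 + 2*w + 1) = -20*w^3 - 30*w^2 - 20*w - 5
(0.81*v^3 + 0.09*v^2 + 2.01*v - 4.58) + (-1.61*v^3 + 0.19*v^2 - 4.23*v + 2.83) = -0.8*v^3 + 0.28*v^2 - 2.22*v - 1.75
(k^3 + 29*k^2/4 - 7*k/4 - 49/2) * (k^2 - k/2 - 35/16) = k^5 + 27*k^4/4 - 121*k^3/16 - 2527*k^2/64 + 1029*k/64 + 1715/32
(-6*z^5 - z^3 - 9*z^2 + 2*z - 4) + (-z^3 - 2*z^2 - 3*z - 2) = -6*z^5 - 2*z^3 - 11*z^2 - z - 6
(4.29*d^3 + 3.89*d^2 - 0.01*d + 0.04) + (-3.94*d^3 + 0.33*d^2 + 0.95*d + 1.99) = 0.35*d^3 + 4.22*d^2 + 0.94*d + 2.03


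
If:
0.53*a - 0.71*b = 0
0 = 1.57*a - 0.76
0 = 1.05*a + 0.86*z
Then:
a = 0.48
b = 0.36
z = -0.59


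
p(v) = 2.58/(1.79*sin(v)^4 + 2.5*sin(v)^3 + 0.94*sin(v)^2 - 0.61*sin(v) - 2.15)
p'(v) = 2.58*(-7.16*sin(v)^3*cos(v) - 7.5*sin(v)^2*cos(v) - 1.88*sin(v)*cos(v) + 0.61*cos(v))/(1.79*sin(v)^4 + 2.5*sin(v)^3 + 0.94*sin(v)^2 - 0.61*sin(v) - 2.15)^2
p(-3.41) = -1.18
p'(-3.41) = 0.29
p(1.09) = 2.88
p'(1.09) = -17.72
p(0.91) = -21.51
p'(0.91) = -998.52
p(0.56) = -1.53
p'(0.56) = -2.73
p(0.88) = -9.04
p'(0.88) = -172.91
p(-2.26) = -1.58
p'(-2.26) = -0.54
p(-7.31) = -1.67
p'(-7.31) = 0.68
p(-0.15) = -1.26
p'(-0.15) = 0.46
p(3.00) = -1.17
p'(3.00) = -0.09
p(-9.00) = -1.39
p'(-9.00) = -0.41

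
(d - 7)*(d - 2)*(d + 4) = d^3 - 5*d^2 - 22*d + 56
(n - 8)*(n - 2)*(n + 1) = n^3 - 9*n^2 + 6*n + 16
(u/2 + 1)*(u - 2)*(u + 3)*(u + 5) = u^4/2 + 4*u^3 + 11*u^2/2 - 16*u - 30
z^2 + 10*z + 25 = (z + 5)^2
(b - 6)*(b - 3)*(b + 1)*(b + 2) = b^4 - 6*b^3 - 7*b^2 + 36*b + 36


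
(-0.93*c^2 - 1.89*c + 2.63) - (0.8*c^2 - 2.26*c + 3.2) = -1.73*c^2 + 0.37*c - 0.57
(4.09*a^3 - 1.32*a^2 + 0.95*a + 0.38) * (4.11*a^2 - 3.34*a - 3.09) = 16.8099*a^5 - 19.0858*a^4 - 4.3248*a^3 + 2.4676*a^2 - 4.2047*a - 1.1742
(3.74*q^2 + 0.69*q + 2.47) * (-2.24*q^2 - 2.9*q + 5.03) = -8.3776*q^4 - 12.3916*q^3 + 11.2784*q^2 - 3.6923*q + 12.4241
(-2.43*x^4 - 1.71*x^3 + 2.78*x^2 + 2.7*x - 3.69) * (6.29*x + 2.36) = -15.2847*x^5 - 16.4907*x^4 + 13.4506*x^3 + 23.5438*x^2 - 16.8381*x - 8.7084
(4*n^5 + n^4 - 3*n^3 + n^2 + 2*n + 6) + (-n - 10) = 4*n^5 + n^4 - 3*n^3 + n^2 + n - 4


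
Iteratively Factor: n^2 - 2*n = (n - 2)*(n)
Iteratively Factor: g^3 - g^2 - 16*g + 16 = (g - 1)*(g^2 - 16) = (g - 1)*(g + 4)*(g - 4)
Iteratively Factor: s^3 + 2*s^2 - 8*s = (s + 4)*(s^2 - 2*s) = (s - 2)*(s + 4)*(s)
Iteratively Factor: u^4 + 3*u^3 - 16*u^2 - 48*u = (u - 4)*(u^3 + 7*u^2 + 12*u) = (u - 4)*(u + 4)*(u^2 + 3*u) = u*(u - 4)*(u + 4)*(u + 3)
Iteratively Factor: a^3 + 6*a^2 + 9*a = (a)*(a^2 + 6*a + 9) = a*(a + 3)*(a + 3)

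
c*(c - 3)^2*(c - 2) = c^4 - 8*c^3 + 21*c^2 - 18*c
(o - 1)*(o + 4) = o^2 + 3*o - 4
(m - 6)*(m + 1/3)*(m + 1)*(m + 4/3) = m^4 - 10*m^3/3 - 125*m^2/9 - 110*m/9 - 8/3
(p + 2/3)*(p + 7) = p^2 + 23*p/3 + 14/3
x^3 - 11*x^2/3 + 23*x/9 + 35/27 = (x - 7/3)*(x - 5/3)*(x + 1/3)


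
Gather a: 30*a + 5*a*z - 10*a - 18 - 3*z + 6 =a*(5*z + 20) - 3*z - 12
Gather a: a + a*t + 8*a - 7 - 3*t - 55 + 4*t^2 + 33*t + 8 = a*(t + 9) + 4*t^2 + 30*t - 54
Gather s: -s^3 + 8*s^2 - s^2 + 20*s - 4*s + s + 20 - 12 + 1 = -s^3 + 7*s^2 + 17*s + 9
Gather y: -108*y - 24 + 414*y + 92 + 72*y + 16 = 378*y + 84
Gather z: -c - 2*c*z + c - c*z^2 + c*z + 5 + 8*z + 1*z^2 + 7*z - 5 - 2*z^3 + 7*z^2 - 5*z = -2*z^3 + z^2*(8 - c) + z*(10 - c)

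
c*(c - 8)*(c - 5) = c^3 - 13*c^2 + 40*c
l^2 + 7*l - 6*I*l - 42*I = (l + 7)*(l - 6*I)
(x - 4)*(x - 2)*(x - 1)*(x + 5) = x^4 - 2*x^3 - 21*x^2 + 62*x - 40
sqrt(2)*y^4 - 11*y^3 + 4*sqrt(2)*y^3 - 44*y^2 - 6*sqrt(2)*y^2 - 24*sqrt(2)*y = y*(y + 4)*(y - 6*sqrt(2))*(sqrt(2)*y + 1)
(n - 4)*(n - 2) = n^2 - 6*n + 8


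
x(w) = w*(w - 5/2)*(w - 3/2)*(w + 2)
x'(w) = w*(w - 5/2)*(w - 3/2) + w*(w - 5/2)*(w + 2) + w*(w - 3/2)*(w + 2) + (w - 5/2)*(w - 3/2)*(w + 2) = 4*w^3 - 6*w^2 - 17*w/2 + 15/2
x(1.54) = -0.21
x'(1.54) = -5.21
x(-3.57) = 172.49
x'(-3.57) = -220.62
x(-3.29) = 117.71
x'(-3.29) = -171.92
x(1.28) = 1.13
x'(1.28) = -4.82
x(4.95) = 290.79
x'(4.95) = 303.56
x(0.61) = 2.68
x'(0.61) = 0.99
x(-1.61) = -8.03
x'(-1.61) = -11.06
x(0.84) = 2.61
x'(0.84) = -1.50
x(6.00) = 756.00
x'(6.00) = 604.50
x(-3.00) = 74.25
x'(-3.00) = -129.00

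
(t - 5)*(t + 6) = t^2 + t - 30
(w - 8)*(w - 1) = w^2 - 9*w + 8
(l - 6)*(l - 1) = l^2 - 7*l + 6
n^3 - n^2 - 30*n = n*(n - 6)*(n + 5)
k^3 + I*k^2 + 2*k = k*(k - I)*(k + 2*I)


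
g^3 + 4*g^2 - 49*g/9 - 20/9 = (g - 4/3)*(g + 1/3)*(g + 5)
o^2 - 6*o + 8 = (o - 4)*(o - 2)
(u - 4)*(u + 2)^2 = u^3 - 12*u - 16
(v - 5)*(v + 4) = v^2 - v - 20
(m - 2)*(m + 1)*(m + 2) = m^3 + m^2 - 4*m - 4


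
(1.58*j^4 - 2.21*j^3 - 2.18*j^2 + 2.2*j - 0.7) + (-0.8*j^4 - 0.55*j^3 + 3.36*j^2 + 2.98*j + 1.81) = 0.78*j^4 - 2.76*j^3 + 1.18*j^2 + 5.18*j + 1.11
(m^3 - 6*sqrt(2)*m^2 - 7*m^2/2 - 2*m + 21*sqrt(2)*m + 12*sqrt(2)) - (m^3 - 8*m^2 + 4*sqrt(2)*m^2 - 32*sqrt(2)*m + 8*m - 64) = -10*sqrt(2)*m^2 + 9*m^2/2 - 10*m + 53*sqrt(2)*m + 12*sqrt(2) + 64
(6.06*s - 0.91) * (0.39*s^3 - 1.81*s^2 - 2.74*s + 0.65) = 2.3634*s^4 - 11.3235*s^3 - 14.9573*s^2 + 6.4324*s - 0.5915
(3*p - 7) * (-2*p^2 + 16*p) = -6*p^3 + 62*p^2 - 112*p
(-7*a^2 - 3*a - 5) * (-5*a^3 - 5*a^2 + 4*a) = 35*a^5 + 50*a^4 + 12*a^3 + 13*a^2 - 20*a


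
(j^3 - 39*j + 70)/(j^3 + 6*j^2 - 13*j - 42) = (j^2 - 7*j + 10)/(j^2 - j - 6)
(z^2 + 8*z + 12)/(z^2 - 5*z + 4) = (z^2 + 8*z + 12)/(z^2 - 5*z + 4)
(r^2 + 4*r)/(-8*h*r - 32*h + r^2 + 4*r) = r/(-8*h + r)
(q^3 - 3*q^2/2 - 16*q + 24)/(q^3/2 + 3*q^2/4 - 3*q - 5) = 2*(2*q^3 - 3*q^2 - 32*q + 48)/(2*q^3 + 3*q^2 - 12*q - 20)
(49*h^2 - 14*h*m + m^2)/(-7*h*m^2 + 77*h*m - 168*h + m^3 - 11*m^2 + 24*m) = (-7*h + m)/(m^2 - 11*m + 24)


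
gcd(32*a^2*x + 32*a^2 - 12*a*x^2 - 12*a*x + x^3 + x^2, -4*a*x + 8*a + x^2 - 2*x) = -4*a + x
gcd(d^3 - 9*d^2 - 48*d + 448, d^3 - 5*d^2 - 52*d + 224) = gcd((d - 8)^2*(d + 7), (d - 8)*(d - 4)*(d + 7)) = d^2 - d - 56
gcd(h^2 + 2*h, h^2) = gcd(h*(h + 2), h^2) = h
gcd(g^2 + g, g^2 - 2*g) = g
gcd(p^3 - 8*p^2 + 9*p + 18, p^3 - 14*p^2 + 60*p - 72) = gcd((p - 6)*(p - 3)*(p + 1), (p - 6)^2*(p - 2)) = p - 6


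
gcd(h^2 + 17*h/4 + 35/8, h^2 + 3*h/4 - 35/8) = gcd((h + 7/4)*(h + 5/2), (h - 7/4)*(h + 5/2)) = h + 5/2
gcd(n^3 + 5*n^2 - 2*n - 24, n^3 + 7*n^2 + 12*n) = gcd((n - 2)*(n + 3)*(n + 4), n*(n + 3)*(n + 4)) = n^2 + 7*n + 12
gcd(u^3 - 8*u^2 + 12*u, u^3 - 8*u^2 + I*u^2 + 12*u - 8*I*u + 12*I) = u^2 - 8*u + 12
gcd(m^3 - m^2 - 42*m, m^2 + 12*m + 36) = m + 6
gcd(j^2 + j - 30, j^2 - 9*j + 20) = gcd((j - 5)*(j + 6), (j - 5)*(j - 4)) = j - 5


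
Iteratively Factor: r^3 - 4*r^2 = (r)*(r^2 - 4*r) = r^2*(r - 4)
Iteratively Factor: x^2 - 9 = (x + 3)*(x - 3)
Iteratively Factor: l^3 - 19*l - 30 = (l + 3)*(l^2 - 3*l - 10) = (l + 2)*(l + 3)*(l - 5)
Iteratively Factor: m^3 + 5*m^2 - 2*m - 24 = (m - 2)*(m^2 + 7*m + 12) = (m - 2)*(m + 4)*(m + 3)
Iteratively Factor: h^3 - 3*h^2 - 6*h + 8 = (h - 4)*(h^2 + h - 2) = (h - 4)*(h - 1)*(h + 2)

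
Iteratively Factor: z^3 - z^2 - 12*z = (z + 3)*(z^2 - 4*z) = z*(z + 3)*(z - 4)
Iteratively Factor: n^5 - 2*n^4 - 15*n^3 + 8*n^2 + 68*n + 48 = (n - 3)*(n^4 + n^3 - 12*n^2 - 28*n - 16) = (n - 3)*(n + 2)*(n^3 - n^2 - 10*n - 8) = (n - 3)*(n + 1)*(n + 2)*(n^2 - 2*n - 8) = (n - 4)*(n - 3)*(n + 1)*(n + 2)*(n + 2)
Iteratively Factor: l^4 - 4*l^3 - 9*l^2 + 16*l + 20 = (l + 2)*(l^3 - 6*l^2 + 3*l + 10) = (l + 1)*(l + 2)*(l^2 - 7*l + 10) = (l - 2)*(l + 1)*(l + 2)*(l - 5)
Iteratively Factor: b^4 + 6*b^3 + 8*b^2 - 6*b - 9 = (b + 3)*(b^3 + 3*b^2 - b - 3) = (b - 1)*(b + 3)*(b^2 + 4*b + 3) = (b - 1)*(b + 1)*(b + 3)*(b + 3)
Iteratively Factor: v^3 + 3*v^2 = (v)*(v^2 + 3*v) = v*(v + 3)*(v)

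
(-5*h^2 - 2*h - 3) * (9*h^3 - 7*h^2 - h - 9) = -45*h^5 + 17*h^4 - 8*h^3 + 68*h^2 + 21*h + 27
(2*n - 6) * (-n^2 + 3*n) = -2*n^3 + 12*n^2 - 18*n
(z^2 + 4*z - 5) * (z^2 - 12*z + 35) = z^4 - 8*z^3 - 18*z^2 + 200*z - 175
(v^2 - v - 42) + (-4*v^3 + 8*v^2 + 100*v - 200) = -4*v^3 + 9*v^2 + 99*v - 242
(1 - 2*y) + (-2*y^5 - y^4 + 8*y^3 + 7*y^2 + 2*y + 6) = -2*y^5 - y^4 + 8*y^3 + 7*y^2 + 7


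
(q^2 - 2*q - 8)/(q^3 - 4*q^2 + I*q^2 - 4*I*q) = (q + 2)/(q*(q + I))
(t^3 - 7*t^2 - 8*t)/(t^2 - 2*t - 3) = t*(t - 8)/(t - 3)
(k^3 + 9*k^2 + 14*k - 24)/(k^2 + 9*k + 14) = (k^3 + 9*k^2 + 14*k - 24)/(k^2 + 9*k + 14)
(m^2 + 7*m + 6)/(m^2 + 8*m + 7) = (m + 6)/(m + 7)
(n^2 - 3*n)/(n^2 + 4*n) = (n - 3)/(n + 4)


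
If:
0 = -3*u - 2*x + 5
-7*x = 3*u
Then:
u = 7/3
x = -1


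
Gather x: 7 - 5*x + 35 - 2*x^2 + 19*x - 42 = -2*x^2 + 14*x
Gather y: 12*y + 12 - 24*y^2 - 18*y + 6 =-24*y^2 - 6*y + 18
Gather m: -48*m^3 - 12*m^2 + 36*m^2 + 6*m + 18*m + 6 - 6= -48*m^3 + 24*m^2 + 24*m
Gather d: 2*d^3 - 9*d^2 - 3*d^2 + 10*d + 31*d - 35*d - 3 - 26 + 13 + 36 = 2*d^3 - 12*d^2 + 6*d + 20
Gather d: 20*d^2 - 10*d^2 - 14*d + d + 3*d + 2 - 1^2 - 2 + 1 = 10*d^2 - 10*d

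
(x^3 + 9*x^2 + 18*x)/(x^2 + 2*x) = (x^2 + 9*x + 18)/(x + 2)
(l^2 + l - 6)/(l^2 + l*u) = (l^2 + l - 6)/(l*(l + u))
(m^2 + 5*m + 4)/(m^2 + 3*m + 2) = (m + 4)/(m + 2)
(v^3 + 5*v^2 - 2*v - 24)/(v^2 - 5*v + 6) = (v^2 + 7*v + 12)/(v - 3)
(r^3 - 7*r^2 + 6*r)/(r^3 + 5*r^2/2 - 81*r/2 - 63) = 2*r*(r - 1)/(2*r^2 + 17*r + 21)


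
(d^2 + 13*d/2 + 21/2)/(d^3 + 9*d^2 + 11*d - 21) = (d + 7/2)/(d^2 + 6*d - 7)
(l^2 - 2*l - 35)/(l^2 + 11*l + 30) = (l - 7)/(l + 6)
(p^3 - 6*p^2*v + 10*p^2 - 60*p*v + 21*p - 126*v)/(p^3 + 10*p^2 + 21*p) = (p - 6*v)/p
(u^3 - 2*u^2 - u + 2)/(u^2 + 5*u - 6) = (u^2 - u - 2)/(u + 6)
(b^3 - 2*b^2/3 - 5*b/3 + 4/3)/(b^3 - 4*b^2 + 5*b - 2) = (b + 4/3)/(b - 2)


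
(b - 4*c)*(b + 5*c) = b^2 + b*c - 20*c^2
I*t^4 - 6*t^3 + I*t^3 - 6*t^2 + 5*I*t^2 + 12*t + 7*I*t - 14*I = (t + 2)*(t - I)*(t + 7*I)*(I*t - I)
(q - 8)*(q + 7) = q^2 - q - 56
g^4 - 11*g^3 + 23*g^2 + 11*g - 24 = (g - 8)*(g - 3)*(g - 1)*(g + 1)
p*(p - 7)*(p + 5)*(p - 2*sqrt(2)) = p^4 - 2*sqrt(2)*p^3 - 2*p^3 - 35*p^2 + 4*sqrt(2)*p^2 + 70*sqrt(2)*p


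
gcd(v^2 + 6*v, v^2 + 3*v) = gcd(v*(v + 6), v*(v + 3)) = v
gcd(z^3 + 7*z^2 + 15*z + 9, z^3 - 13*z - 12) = z^2 + 4*z + 3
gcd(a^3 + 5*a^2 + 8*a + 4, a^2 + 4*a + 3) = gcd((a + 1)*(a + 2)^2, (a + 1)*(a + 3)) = a + 1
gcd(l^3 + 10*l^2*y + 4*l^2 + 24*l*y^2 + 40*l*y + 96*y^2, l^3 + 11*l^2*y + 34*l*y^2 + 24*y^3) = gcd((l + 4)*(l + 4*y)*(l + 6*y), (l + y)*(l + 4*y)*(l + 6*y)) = l^2 + 10*l*y + 24*y^2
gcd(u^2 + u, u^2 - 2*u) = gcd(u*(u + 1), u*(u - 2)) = u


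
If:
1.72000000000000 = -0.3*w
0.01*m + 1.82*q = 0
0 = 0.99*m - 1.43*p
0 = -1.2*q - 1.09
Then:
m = 165.32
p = 114.45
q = -0.91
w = -5.73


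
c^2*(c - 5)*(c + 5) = c^4 - 25*c^2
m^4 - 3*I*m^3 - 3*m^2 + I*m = m*(m - I)^3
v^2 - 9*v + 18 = (v - 6)*(v - 3)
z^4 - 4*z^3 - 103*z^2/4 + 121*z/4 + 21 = (z - 7)*(z - 3/2)*(z + 1/2)*(z + 4)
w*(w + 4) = w^2 + 4*w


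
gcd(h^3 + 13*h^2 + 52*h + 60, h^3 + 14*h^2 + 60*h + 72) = h^2 + 8*h + 12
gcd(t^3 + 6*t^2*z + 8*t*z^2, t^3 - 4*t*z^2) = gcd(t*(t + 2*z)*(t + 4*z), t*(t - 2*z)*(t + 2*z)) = t^2 + 2*t*z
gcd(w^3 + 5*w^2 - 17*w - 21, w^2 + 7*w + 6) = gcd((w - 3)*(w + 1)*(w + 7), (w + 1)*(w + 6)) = w + 1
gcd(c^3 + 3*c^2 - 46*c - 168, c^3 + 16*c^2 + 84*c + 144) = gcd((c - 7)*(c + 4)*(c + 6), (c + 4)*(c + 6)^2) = c^2 + 10*c + 24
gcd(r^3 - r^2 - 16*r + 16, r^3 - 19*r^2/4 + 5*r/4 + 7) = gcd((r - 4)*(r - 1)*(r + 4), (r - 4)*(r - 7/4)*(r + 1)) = r - 4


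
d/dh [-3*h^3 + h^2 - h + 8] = -9*h^2 + 2*h - 1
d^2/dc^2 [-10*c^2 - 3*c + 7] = -20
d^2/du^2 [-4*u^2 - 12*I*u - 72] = -8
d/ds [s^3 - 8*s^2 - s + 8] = 3*s^2 - 16*s - 1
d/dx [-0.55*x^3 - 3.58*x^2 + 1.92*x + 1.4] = -1.65*x^2 - 7.16*x + 1.92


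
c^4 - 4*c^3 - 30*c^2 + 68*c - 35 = (c - 7)*(c - 1)^2*(c + 5)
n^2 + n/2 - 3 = (n - 3/2)*(n + 2)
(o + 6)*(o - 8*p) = o^2 - 8*o*p + 6*o - 48*p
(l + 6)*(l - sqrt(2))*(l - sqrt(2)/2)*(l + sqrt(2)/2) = l^4 - sqrt(2)*l^3 + 6*l^3 - 6*sqrt(2)*l^2 - l^2/2 - 3*l + sqrt(2)*l/2 + 3*sqrt(2)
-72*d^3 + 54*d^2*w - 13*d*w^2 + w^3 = (-6*d + w)*(-4*d + w)*(-3*d + w)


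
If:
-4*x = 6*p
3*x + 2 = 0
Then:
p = 4/9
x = -2/3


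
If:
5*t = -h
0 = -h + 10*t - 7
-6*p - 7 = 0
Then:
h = -7/3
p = -7/6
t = 7/15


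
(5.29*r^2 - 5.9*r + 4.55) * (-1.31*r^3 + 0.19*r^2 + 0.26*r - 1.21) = -6.9299*r^5 + 8.7341*r^4 - 5.7061*r^3 - 7.0704*r^2 + 8.322*r - 5.5055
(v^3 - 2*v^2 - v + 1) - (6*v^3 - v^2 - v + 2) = -5*v^3 - v^2 - 1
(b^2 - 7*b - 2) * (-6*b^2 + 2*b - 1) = -6*b^4 + 44*b^3 - 3*b^2 + 3*b + 2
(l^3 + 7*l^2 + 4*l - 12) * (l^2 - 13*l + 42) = l^5 - 6*l^4 - 45*l^3 + 230*l^2 + 324*l - 504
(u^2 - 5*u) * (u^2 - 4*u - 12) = u^4 - 9*u^3 + 8*u^2 + 60*u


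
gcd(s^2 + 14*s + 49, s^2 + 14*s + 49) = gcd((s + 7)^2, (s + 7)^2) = s^2 + 14*s + 49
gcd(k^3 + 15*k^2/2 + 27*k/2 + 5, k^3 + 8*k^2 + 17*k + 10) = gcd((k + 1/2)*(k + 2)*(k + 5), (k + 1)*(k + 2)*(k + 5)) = k^2 + 7*k + 10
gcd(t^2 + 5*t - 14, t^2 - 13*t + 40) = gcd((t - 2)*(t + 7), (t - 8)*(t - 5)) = 1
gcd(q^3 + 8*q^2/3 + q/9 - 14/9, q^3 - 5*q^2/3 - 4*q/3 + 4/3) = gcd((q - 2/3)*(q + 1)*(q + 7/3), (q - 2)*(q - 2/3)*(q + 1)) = q^2 + q/3 - 2/3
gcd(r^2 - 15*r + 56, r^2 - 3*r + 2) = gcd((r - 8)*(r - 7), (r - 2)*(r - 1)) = 1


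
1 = 1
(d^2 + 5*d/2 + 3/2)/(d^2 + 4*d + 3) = (d + 3/2)/(d + 3)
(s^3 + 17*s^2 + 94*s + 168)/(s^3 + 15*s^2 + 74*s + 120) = (s + 7)/(s + 5)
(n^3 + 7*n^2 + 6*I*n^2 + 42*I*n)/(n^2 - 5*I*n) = (n^2 + n*(7 + 6*I) + 42*I)/(n - 5*I)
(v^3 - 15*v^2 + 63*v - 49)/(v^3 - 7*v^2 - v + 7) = (v - 7)/(v + 1)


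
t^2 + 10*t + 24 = (t + 4)*(t + 6)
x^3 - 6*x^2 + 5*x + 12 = (x - 4)*(x - 3)*(x + 1)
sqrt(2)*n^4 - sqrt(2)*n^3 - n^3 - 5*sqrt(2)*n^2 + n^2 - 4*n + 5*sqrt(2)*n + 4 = (n - 1)*(n - 2*sqrt(2))*(n + sqrt(2))*(sqrt(2)*n + 1)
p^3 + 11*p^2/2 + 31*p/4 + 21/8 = (p + 1/2)*(p + 3/2)*(p + 7/2)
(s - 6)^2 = s^2 - 12*s + 36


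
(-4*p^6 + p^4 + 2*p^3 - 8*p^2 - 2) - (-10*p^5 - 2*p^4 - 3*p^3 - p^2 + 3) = -4*p^6 + 10*p^5 + 3*p^4 + 5*p^3 - 7*p^2 - 5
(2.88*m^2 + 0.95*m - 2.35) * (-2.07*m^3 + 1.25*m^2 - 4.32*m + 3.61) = -5.9616*m^5 + 1.6335*m^4 - 6.3896*m^3 + 3.3553*m^2 + 13.5815*m - 8.4835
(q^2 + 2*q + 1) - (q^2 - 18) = 2*q + 19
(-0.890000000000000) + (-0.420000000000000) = -1.31000000000000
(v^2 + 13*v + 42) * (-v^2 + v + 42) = -v^4 - 12*v^3 + 13*v^2 + 588*v + 1764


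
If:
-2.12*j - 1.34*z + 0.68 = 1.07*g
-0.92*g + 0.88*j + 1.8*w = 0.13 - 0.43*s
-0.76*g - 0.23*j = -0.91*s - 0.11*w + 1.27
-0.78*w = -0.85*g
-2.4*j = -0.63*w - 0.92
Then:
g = -0.52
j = 0.23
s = 1.09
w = -0.57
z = 0.55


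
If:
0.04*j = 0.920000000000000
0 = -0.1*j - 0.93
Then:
No Solution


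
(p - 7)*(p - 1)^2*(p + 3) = p^4 - 6*p^3 - 12*p^2 + 38*p - 21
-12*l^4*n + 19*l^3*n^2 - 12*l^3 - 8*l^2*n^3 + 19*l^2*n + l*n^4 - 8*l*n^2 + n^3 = (-4*l + n)*(-3*l + n)*(-l + n)*(l*n + 1)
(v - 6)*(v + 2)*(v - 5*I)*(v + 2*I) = v^4 - 4*v^3 - 3*I*v^3 - 2*v^2 + 12*I*v^2 - 40*v + 36*I*v - 120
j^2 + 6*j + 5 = (j + 1)*(j + 5)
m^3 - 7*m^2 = m^2*(m - 7)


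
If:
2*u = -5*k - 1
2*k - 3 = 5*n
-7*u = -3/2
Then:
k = -2/7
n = -5/7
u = 3/14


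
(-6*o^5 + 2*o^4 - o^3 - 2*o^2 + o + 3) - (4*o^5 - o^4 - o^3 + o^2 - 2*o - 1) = -10*o^5 + 3*o^4 - 3*o^2 + 3*o + 4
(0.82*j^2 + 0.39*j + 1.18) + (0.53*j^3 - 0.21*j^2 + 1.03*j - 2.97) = 0.53*j^3 + 0.61*j^2 + 1.42*j - 1.79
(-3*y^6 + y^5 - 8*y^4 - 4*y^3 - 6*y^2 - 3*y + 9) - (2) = -3*y^6 + y^5 - 8*y^4 - 4*y^3 - 6*y^2 - 3*y + 7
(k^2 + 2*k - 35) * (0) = 0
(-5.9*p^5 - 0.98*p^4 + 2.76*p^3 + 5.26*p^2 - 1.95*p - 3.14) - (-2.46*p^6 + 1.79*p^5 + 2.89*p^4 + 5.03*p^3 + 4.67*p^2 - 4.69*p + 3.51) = 2.46*p^6 - 7.69*p^5 - 3.87*p^4 - 2.27*p^3 + 0.59*p^2 + 2.74*p - 6.65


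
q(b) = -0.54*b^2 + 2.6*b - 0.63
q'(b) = 2.6 - 1.08*b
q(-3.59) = -16.92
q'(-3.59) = 6.48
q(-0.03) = -0.71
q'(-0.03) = 2.63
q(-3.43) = -15.90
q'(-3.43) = 6.30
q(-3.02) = -13.41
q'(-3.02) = 5.86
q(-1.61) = -6.22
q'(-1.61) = 4.34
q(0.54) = 0.62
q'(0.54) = 2.02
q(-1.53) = -5.87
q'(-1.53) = 4.25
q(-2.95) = -13.00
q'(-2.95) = 5.79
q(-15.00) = -161.13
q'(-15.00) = 18.80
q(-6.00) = -35.67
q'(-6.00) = 9.08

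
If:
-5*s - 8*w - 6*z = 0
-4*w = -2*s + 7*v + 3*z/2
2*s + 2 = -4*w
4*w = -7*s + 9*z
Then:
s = 16/13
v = 81/91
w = -29/26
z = 6/13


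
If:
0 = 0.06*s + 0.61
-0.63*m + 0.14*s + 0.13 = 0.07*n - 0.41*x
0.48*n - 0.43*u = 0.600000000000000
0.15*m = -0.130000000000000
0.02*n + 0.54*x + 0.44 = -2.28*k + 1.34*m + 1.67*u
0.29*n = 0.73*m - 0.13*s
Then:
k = -0.33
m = -0.87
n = 2.38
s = -10.17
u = 1.26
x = 2.23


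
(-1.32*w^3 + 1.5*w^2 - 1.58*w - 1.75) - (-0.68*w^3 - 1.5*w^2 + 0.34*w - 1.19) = -0.64*w^3 + 3.0*w^2 - 1.92*w - 0.56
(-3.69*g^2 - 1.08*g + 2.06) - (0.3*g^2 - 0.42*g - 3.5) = -3.99*g^2 - 0.66*g + 5.56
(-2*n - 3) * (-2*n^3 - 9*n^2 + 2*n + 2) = 4*n^4 + 24*n^3 + 23*n^2 - 10*n - 6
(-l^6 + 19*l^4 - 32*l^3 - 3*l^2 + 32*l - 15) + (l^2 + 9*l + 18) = -l^6 + 19*l^4 - 32*l^3 - 2*l^2 + 41*l + 3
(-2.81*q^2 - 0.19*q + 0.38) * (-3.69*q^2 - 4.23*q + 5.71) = 10.3689*q^4 + 12.5874*q^3 - 16.6436*q^2 - 2.6923*q + 2.1698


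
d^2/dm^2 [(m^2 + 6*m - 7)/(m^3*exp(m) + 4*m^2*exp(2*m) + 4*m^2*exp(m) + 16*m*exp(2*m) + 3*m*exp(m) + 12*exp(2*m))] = (-(4*(m + 3)*(m^3 + 8*m^2*exp(m) + 7*m^2 + 40*m*exp(m) + 11*m + 40*exp(m) + 3) + (m^2 + 6*m - 7)*(m^3 + 16*m^2*exp(m) + 10*m^2 + 96*m*exp(m) + 25*m + 120*exp(m) + 14))*(m^3 + 4*m^2*exp(m) + 4*m^2 + 16*m*exp(m) + 3*m + 12*exp(m)) + 2*(m^2 + 6*m - 7)*(m^3 + 8*m^2*exp(m) + 7*m^2 + 40*m*exp(m) + 11*m + 40*exp(m) + 3)^2 + 2*(m^3 + 4*m^2*exp(m) + 4*m^2 + 16*m*exp(m) + 3*m + 12*exp(m))^2)*exp(-m)/(m^3 + 4*m^2*exp(m) + 4*m^2 + 16*m*exp(m) + 3*m + 12*exp(m))^3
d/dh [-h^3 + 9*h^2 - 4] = 3*h*(6 - h)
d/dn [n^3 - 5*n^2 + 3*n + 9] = 3*n^2 - 10*n + 3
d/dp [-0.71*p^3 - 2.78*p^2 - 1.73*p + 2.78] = -2.13*p^2 - 5.56*p - 1.73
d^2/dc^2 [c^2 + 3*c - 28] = 2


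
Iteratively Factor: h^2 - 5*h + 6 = (h - 2)*(h - 3)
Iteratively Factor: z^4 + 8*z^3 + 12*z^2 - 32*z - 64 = (z + 4)*(z^3 + 4*z^2 - 4*z - 16) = (z + 4)^2*(z^2 - 4) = (z + 2)*(z + 4)^2*(z - 2)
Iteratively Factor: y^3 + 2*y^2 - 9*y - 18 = (y - 3)*(y^2 + 5*y + 6) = (y - 3)*(y + 3)*(y + 2)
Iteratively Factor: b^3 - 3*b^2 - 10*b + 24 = (b - 4)*(b^2 + b - 6) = (b - 4)*(b - 2)*(b + 3)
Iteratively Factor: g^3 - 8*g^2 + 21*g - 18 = (g - 2)*(g^2 - 6*g + 9) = (g - 3)*(g - 2)*(g - 3)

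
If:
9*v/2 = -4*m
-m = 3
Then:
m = -3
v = 8/3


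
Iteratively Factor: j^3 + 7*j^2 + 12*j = (j)*(j^2 + 7*j + 12) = j*(j + 4)*(j + 3)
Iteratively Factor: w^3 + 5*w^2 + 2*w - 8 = (w - 1)*(w^2 + 6*w + 8) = (w - 1)*(w + 4)*(w + 2)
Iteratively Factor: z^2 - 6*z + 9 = (z - 3)*(z - 3)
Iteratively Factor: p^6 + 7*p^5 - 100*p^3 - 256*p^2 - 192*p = (p + 2)*(p^5 + 5*p^4 - 10*p^3 - 80*p^2 - 96*p) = (p + 2)^2*(p^4 + 3*p^3 - 16*p^2 - 48*p) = p*(p + 2)^2*(p^3 + 3*p^2 - 16*p - 48) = p*(p + 2)^2*(p + 4)*(p^2 - p - 12) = p*(p + 2)^2*(p + 3)*(p + 4)*(p - 4)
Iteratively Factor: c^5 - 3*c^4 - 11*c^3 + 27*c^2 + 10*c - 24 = (c + 3)*(c^4 - 6*c^3 + 7*c^2 + 6*c - 8) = (c - 1)*(c + 3)*(c^3 - 5*c^2 + 2*c + 8) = (c - 1)*(c + 1)*(c + 3)*(c^2 - 6*c + 8) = (c - 4)*(c - 1)*(c + 1)*(c + 3)*(c - 2)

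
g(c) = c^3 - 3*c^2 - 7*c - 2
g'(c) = 3*c^2 - 6*c - 7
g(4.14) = -11.44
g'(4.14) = 19.58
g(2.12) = -20.80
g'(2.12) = -6.24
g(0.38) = -5.04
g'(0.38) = -8.85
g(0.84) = -9.40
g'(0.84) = -9.92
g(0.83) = -9.30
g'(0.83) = -9.91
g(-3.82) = -74.78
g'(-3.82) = 59.70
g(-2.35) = -15.10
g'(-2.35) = 23.67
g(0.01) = -2.07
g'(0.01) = -7.06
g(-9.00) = -911.00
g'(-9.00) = 290.00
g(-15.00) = -3947.00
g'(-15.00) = 758.00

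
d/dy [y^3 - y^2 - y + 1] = 3*y^2 - 2*y - 1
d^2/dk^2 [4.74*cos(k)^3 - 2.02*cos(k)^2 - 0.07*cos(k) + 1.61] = -3.485*cos(k) + 4.04*cos(2*k) - 10.665*cos(3*k)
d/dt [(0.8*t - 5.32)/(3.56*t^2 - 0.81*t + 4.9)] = (-2.848*t^2 + 37.8784*t - 0.3892)/(12.6736*t^4 - 5.7672*t^3 + 35.5441*t^2 - 7.938*t + 24.01)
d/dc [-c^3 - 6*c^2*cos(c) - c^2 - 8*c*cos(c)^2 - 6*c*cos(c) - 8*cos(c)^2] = 6*c^2*sin(c) - 3*c^2 + 6*c*sin(c) + 8*c*sin(2*c) - 12*c*cos(c) - 2*c + 8*sin(2*c) - 8*cos(c)^2 - 6*cos(c)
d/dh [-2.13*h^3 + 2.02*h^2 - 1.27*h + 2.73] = -6.39*h^2 + 4.04*h - 1.27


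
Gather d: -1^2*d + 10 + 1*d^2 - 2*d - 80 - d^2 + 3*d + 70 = 0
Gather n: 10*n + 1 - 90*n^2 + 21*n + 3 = -90*n^2 + 31*n + 4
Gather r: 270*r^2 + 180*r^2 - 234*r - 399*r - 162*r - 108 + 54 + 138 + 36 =450*r^2 - 795*r + 120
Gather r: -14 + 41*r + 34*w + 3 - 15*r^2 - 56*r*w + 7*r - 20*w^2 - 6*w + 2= -15*r^2 + r*(48 - 56*w) - 20*w^2 + 28*w - 9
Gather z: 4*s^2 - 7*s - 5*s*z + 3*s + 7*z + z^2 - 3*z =4*s^2 - 4*s + z^2 + z*(4 - 5*s)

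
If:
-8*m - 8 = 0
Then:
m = -1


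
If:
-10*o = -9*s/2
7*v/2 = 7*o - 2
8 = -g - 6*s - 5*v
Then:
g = -35*v/3 - 248/21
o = v/2 + 2/7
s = 10*v/9 + 40/63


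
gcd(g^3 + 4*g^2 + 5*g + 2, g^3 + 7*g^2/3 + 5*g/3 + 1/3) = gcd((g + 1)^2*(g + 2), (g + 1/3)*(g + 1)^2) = g^2 + 2*g + 1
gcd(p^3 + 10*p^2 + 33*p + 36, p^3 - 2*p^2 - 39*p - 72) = p^2 + 6*p + 9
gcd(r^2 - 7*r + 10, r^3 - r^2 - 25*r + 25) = r - 5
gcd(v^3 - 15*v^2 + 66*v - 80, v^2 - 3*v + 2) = v - 2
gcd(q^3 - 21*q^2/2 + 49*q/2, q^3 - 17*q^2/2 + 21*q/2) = q^2 - 7*q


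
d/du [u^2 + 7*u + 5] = 2*u + 7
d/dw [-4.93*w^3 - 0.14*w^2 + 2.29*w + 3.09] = -14.79*w^2 - 0.28*w + 2.29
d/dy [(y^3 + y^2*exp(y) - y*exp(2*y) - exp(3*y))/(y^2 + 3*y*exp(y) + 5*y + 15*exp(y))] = ((y^2 + 3*y*exp(y) + 5*y + 15*exp(y))*(y^2*exp(y) + 3*y^2 - 2*y*exp(2*y) + 2*y*exp(y) - 3*exp(3*y) - exp(2*y)) - (y^3 + y^2*exp(y) - y*exp(2*y) - exp(3*y))*(3*y*exp(y) + 2*y + 18*exp(y) + 5))/(y^2 + 3*y*exp(y) + 5*y + 15*exp(y))^2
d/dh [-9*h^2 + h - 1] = 1 - 18*h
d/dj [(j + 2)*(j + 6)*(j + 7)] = 3*j^2 + 30*j + 68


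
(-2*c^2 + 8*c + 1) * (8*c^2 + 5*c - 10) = -16*c^4 + 54*c^3 + 68*c^2 - 75*c - 10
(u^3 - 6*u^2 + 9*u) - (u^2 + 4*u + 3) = u^3 - 7*u^2 + 5*u - 3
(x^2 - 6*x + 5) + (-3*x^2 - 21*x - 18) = -2*x^2 - 27*x - 13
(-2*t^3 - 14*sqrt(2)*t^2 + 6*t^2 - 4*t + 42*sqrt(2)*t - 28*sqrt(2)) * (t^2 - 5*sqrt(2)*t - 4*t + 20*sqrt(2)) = -2*t^5 - 4*sqrt(2)*t^4 + 14*t^4 + 28*sqrt(2)*t^3 + 112*t^3 - 964*t^2 - 56*sqrt(2)*t^2 + 32*sqrt(2)*t + 1960*t - 1120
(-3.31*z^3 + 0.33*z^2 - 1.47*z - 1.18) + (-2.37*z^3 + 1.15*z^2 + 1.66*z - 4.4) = -5.68*z^3 + 1.48*z^2 + 0.19*z - 5.58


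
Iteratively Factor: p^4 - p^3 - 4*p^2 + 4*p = (p + 2)*(p^3 - 3*p^2 + 2*p) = (p - 2)*(p + 2)*(p^2 - p) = p*(p - 2)*(p + 2)*(p - 1)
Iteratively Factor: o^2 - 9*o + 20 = (o - 4)*(o - 5)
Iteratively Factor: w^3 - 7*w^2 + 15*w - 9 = (w - 3)*(w^2 - 4*w + 3) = (w - 3)*(w - 1)*(w - 3)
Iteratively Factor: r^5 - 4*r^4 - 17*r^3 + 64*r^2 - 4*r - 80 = (r + 1)*(r^4 - 5*r^3 - 12*r^2 + 76*r - 80) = (r - 2)*(r + 1)*(r^3 - 3*r^2 - 18*r + 40) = (r - 2)*(r + 1)*(r + 4)*(r^2 - 7*r + 10) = (r - 5)*(r - 2)*(r + 1)*(r + 4)*(r - 2)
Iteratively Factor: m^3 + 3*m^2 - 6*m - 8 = (m + 1)*(m^2 + 2*m - 8) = (m + 1)*(m + 4)*(m - 2)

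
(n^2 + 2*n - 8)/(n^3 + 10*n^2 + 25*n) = (n^2 + 2*n - 8)/(n*(n^2 + 10*n + 25))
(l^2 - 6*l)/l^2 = (l - 6)/l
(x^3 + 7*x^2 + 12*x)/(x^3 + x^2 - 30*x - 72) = x/(x - 6)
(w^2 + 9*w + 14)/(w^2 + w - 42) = (w + 2)/(w - 6)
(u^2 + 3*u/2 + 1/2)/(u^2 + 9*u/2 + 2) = (u + 1)/(u + 4)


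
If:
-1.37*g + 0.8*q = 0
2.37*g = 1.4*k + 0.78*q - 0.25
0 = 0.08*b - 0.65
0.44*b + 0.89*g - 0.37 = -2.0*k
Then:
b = 8.12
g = -1.50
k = -0.93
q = -2.58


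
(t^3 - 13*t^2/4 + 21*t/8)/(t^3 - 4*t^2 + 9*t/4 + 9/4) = t*(4*t - 7)/(2*(2*t^2 - 5*t - 3))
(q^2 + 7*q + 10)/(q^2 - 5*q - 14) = (q + 5)/(q - 7)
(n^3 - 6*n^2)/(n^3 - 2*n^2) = (n - 6)/(n - 2)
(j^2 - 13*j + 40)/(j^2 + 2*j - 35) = (j - 8)/(j + 7)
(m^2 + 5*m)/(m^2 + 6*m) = (m + 5)/(m + 6)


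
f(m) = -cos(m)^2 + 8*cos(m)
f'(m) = 2*sin(m)*cos(m) - 8*sin(m)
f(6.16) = 6.95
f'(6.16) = 0.74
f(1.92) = -2.85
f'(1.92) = -8.16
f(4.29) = -3.45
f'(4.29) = 8.04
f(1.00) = 4.03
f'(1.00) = -5.82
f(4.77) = 0.46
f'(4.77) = 7.87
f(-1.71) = -1.13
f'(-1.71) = 8.20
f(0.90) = 4.59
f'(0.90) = -5.29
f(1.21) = 2.70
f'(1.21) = -6.82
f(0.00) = 7.00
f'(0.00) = 0.00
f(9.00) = -8.12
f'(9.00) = -4.05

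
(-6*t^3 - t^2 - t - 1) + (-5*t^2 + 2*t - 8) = -6*t^3 - 6*t^2 + t - 9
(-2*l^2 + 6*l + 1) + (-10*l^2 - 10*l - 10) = -12*l^2 - 4*l - 9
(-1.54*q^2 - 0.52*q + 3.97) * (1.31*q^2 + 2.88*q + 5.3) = -2.0174*q^4 - 5.1164*q^3 - 4.4589*q^2 + 8.6776*q + 21.041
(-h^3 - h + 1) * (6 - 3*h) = 3*h^4 - 6*h^3 + 3*h^2 - 9*h + 6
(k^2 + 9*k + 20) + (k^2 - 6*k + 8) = 2*k^2 + 3*k + 28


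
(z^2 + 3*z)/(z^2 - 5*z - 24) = z/(z - 8)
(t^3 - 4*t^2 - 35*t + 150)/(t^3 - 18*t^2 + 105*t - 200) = (t + 6)/(t - 8)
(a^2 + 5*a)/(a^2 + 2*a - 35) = a*(a + 5)/(a^2 + 2*a - 35)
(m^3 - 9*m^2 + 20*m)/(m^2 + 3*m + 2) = m*(m^2 - 9*m + 20)/(m^2 + 3*m + 2)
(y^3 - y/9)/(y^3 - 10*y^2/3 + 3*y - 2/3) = y*(3*y + 1)/(3*(y^2 - 3*y + 2))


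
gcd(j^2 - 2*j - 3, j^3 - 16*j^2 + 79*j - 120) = j - 3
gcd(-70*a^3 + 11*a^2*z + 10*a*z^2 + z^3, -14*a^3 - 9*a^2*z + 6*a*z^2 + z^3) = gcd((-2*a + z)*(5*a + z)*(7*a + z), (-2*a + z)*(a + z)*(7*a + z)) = -14*a^2 + 5*a*z + z^2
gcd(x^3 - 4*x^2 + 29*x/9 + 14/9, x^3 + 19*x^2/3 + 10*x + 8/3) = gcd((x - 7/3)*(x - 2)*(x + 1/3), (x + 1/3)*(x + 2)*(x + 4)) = x + 1/3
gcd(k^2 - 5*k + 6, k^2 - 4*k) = 1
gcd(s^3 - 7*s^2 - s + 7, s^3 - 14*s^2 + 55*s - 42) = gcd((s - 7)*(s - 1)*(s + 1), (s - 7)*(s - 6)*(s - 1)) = s^2 - 8*s + 7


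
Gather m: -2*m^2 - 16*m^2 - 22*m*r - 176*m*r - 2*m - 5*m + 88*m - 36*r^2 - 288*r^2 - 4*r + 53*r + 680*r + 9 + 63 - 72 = -18*m^2 + m*(81 - 198*r) - 324*r^2 + 729*r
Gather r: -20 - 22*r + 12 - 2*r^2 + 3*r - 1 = -2*r^2 - 19*r - 9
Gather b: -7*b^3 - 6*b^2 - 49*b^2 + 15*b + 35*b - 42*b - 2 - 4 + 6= -7*b^3 - 55*b^2 + 8*b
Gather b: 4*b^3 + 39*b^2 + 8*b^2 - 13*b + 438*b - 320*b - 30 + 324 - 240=4*b^3 + 47*b^2 + 105*b + 54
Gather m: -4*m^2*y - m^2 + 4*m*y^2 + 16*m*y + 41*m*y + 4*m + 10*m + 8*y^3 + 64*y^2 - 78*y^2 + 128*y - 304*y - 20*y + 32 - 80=m^2*(-4*y - 1) + m*(4*y^2 + 57*y + 14) + 8*y^3 - 14*y^2 - 196*y - 48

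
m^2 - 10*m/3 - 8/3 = (m - 4)*(m + 2/3)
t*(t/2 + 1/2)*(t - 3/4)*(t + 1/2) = t^4/2 + 3*t^3/8 - 5*t^2/16 - 3*t/16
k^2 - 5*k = k*(k - 5)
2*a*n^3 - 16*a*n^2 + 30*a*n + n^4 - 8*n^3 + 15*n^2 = n*(2*a + n)*(n - 5)*(n - 3)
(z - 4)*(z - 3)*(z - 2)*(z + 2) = z^4 - 7*z^3 + 8*z^2 + 28*z - 48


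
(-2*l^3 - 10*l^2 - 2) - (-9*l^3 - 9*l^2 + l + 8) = 7*l^3 - l^2 - l - 10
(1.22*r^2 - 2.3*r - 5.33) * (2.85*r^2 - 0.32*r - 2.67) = 3.477*r^4 - 6.9454*r^3 - 17.7119*r^2 + 7.8466*r + 14.2311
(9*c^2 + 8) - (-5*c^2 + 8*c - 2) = 14*c^2 - 8*c + 10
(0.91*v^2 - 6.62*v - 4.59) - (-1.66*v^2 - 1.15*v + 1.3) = 2.57*v^2 - 5.47*v - 5.89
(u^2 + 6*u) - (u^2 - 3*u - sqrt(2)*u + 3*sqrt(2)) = sqrt(2)*u + 9*u - 3*sqrt(2)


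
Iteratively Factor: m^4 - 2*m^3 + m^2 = (m)*(m^3 - 2*m^2 + m) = m*(m - 1)*(m^2 - m) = m^2*(m - 1)*(m - 1)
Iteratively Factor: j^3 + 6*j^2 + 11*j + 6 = (j + 1)*(j^2 + 5*j + 6) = (j + 1)*(j + 2)*(j + 3)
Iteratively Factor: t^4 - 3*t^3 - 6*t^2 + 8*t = (t)*(t^3 - 3*t^2 - 6*t + 8) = t*(t - 4)*(t^2 + t - 2) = t*(t - 4)*(t - 1)*(t + 2)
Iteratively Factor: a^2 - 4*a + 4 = (a - 2)*(a - 2)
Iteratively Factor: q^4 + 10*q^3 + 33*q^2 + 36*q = (q)*(q^3 + 10*q^2 + 33*q + 36) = q*(q + 4)*(q^2 + 6*q + 9) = q*(q + 3)*(q + 4)*(q + 3)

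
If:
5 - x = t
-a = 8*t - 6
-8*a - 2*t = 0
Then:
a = -6/31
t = 24/31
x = 131/31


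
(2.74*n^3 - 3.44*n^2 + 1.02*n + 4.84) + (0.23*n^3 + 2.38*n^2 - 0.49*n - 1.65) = 2.97*n^3 - 1.06*n^2 + 0.53*n + 3.19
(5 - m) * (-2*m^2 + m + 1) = 2*m^3 - 11*m^2 + 4*m + 5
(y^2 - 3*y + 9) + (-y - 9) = y^2 - 4*y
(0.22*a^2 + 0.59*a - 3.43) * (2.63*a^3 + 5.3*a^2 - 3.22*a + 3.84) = 0.5786*a^5 + 2.7177*a^4 - 6.6023*a^3 - 19.234*a^2 + 13.3102*a - 13.1712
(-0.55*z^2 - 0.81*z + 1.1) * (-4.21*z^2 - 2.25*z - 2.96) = 2.3155*z^4 + 4.6476*z^3 - 1.1805*z^2 - 0.0773999999999999*z - 3.256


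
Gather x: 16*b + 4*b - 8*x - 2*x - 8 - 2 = 20*b - 10*x - 10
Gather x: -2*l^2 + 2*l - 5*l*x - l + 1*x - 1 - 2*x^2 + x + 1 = -2*l^2 + l - 2*x^2 + x*(2 - 5*l)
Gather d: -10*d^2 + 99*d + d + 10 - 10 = -10*d^2 + 100*d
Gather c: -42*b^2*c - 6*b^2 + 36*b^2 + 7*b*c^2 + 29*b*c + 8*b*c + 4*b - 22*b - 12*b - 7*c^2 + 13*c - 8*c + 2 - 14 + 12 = 30*b^2 - 30*b + c^2*(7*b - 7) + c*(-42*b^2 + 37*b + 5)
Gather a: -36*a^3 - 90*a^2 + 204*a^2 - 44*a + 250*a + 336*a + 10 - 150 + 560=-36*a^3 + 114*a^2 + 542*a + 420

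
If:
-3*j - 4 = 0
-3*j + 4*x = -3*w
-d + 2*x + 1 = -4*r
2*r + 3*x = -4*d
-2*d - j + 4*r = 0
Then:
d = 1/21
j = -4/3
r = -13/42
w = -32/21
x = 1/7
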